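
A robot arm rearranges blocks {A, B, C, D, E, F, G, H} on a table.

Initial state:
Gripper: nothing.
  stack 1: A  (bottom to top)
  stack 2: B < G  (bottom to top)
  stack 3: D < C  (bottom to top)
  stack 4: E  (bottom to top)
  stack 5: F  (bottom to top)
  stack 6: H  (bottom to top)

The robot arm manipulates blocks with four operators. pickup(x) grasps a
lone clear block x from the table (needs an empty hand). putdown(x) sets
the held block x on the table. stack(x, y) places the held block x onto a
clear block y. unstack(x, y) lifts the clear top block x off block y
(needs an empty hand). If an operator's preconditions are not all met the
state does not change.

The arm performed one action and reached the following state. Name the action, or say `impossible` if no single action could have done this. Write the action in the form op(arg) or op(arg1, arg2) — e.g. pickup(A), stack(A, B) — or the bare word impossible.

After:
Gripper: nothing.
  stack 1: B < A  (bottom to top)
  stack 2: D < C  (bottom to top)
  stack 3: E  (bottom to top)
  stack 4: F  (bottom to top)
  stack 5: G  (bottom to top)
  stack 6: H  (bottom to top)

target: towers=[B/A; D/C; E; F; G; H] holding=-
     unstack(G, B) → towers=[A; B; D/C; E; F; H] holding=G
         pickup(A) → towers=[B/G; D/C; E; F; H] holding=A
         pickup(E) → towers=[A; B/G; D/C; F; H] holding=E
         pickup(H) → towers=[A; B/G; D/C; E; F] holding=H
         pickup(F) → towers=[A; B/G; D/C; E; H] holding=F
     unstack(C, D) → towers=[A; B/G; D; E; F; H] holding=C
none of the 6 applicable actions match → impossible

impossible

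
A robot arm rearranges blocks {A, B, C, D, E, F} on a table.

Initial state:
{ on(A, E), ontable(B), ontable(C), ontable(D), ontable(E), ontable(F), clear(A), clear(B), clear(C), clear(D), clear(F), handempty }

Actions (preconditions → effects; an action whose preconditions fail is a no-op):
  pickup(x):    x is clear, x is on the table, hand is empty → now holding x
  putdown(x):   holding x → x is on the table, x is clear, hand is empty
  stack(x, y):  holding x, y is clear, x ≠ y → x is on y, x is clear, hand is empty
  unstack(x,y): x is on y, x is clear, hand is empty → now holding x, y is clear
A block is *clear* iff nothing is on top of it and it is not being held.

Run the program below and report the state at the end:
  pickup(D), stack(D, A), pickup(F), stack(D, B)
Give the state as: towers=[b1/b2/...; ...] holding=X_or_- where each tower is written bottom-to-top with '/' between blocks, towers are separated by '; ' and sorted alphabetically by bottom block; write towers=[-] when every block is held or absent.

step 1 (pickup(D)): towers=[B; C; E/A; F] holding=D
step 2 (stack(D, A)): towers=[B; C; E/A/D; F] holding=-
step 3 (pickup(F)): towers=[B; C; E/A/D] holding=F
step 4 (stack(D, B)) [no-op]: towers=[B; C; E/A/D] holding=F

towers=[B; C; E/A/D] holding=F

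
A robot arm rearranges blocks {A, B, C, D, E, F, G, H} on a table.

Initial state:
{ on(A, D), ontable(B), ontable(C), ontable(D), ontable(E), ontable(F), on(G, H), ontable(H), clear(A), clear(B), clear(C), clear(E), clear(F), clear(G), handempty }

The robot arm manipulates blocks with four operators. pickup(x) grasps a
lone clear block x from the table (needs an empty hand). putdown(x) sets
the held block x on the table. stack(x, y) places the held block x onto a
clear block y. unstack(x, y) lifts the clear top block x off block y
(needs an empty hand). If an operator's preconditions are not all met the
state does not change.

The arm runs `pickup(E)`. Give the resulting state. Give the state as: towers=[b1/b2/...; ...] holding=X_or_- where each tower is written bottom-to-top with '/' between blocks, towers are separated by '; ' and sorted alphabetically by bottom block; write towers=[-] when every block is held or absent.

before: towers=[B; C; D/A; E; F; H/G] holding=-
pre[pickup(E)]: clear(E) ok, ontable(E) ok, handempty ok
all met → apply pickup(E)
after:  towers=[B; C; D/A; F; H/G] holding=E

towers=[B; C; D/A; F; H/G] holding=E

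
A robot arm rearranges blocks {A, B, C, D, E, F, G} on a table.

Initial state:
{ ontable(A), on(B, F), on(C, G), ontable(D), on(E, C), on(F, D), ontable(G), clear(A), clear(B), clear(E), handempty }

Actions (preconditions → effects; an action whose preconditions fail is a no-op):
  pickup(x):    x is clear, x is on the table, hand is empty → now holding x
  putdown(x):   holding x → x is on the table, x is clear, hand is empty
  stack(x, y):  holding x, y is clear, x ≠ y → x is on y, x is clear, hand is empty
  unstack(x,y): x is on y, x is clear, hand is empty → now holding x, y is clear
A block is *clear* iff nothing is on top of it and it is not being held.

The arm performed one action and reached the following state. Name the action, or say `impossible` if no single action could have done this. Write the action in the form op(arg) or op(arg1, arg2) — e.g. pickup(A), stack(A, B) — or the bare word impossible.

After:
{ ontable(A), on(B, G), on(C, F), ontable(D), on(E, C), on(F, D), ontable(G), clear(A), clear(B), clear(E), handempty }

impossible

target: towers=[A; D/F/C/E; G/B] holding=-
     unstack(B, F) → towers=[A; D/F; G/C/E] holding=B
         pickup(A) → towers=[D/F/B; G/C/E] holding=A
     unstack(E, C) → towers=[A; D/F/B; G/C] holding=E
none of the 3 applicable actions match → impossible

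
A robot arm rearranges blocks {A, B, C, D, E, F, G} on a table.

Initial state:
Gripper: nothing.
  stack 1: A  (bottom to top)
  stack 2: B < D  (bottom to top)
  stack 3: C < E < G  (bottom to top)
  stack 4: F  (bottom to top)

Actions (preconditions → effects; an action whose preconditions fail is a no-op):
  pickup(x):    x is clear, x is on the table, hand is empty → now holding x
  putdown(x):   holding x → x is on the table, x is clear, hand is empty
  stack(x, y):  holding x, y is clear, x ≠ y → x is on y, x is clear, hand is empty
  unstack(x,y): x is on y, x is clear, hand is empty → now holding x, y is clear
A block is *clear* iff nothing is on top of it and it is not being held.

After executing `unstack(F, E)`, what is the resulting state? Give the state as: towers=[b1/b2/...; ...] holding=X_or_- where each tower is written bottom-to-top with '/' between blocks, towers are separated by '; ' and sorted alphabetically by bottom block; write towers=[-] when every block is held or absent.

towers=[A; B/D; C/E/G; F] holding=-

before: towers=[A; B/D; C/E/G; F] holding=-
pre[unstack(F, E)]: on(F,E) fail, clear(F) ok, handempty ok
on(F,E) unmet → unstack(F, E) is a no-op
after:  towers=[A; B/D; C/E/G; F] holding=-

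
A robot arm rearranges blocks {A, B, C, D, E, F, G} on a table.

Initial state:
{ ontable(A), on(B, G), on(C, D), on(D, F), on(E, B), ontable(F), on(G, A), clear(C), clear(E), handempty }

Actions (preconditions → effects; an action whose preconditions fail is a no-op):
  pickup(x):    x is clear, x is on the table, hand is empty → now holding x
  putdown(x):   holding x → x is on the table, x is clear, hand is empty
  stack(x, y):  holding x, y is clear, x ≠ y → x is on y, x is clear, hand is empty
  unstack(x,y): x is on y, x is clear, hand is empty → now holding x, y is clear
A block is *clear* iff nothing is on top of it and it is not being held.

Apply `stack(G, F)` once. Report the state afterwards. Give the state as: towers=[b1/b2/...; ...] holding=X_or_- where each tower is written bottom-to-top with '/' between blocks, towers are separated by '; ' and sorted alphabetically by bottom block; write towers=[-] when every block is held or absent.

towers=[A/G/B/E; F/D/C] holding=-

before: towers=[A/G/B/E; F/D/C] holding=-
pre[stack(G, F)]: holding(G) fail, clear(F) fail, G≠F ok
holding(G), clear(F) unmet → stack(G, F) is a no-op
after:  towers=[A/G/B/E; F/D/C] holding=-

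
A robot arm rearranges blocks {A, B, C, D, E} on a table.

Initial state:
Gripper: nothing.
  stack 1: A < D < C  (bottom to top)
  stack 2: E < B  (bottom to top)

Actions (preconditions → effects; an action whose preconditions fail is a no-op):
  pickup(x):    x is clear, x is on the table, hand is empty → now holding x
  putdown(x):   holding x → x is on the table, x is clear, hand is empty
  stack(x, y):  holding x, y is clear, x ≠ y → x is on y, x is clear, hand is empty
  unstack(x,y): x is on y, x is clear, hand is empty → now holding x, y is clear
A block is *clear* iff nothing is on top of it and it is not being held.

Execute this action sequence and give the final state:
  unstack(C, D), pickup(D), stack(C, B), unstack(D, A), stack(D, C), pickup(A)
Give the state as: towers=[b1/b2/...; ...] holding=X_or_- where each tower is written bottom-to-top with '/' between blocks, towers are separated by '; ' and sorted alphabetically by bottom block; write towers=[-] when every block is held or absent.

towers=[E/B/C/D] holding=A

step 1 (unstack(C, D)): towers=[A/D; E/B] holding=C
step 2 (pickup(D)) [no-op]: towers=[A/D; E/B] holding=C
step 3 (stack(C, B)): towers=[A/D; E/B/C] holding=-
step 4 (unstack(D, A)): towers=[A; E/B/C] holding=D
step 5 (stack(D, C)): towers=[A; E/B/C/D] holding=-
step 6 (pickup(A)): towers=[E/B/C/D] holding=A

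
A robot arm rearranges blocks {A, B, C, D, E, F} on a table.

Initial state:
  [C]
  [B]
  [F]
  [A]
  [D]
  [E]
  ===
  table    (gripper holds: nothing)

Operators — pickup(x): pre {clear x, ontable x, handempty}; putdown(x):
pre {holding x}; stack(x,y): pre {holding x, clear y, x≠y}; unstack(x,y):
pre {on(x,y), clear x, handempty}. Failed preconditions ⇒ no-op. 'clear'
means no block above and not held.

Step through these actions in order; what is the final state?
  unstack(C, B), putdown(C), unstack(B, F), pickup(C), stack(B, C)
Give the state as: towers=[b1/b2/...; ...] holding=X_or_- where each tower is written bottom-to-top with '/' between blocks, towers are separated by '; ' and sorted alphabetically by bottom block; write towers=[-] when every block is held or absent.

towers=[C/B; E/D/A/F] holding=-

step 1 (unstack(C, B)): towers=[E/D/A/F/B] holding=C
step 2 (putdown(C)): towers=[C; E/D/A/F/B] holding=-
step 3 (unstack(B, F)): towers=[C; E/D/A/F] holding=B
step 4 (pickup(C)) [no-op]: towers=[C; E/D/A/F] holding=B
step 5 (stack(B, C)): towers=[C/B; E/D/A/F] holding=-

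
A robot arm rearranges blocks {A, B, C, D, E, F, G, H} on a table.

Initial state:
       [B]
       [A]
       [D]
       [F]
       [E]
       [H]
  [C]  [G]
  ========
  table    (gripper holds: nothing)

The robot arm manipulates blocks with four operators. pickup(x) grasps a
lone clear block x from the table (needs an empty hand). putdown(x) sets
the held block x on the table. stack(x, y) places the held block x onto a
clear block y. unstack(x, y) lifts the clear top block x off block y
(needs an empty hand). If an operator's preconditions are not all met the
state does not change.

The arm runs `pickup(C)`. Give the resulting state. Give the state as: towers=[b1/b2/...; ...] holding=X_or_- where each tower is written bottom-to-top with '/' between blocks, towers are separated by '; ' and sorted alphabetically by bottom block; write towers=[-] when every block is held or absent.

before: towers=[C; G/H/E/F/D/A/B] holding=-
pre[pickup(C)]: clear(C) yes, ontable(C) yes, handempty yes
all met → apply pickup(C)
after:  towers=[G/H/E/F/D/A/B] holding=C

towers=[G/H/E/F/D/A/B] holding=C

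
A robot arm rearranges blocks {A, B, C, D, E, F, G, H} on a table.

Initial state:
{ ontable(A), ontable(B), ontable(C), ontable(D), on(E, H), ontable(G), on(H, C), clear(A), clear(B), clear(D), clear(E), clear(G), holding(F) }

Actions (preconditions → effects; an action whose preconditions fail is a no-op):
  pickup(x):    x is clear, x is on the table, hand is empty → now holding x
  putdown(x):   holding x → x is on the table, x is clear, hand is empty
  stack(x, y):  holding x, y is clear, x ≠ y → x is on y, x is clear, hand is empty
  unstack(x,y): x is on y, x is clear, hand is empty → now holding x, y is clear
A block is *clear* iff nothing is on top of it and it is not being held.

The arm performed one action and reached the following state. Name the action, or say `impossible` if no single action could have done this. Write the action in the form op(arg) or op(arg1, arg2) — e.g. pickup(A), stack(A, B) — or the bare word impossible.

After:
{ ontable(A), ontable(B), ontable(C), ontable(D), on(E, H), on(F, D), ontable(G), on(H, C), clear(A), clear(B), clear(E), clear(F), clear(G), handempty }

target: towers=[A; B; C/H/E; D/F; G] holding=-
        putdown(F) → towers=[A; B; C/H/E; D; F; G] holding=-
       stack(F, G) → towers=[A; B; C/H/E; D; G/F] holding=-
       stack(F, A) → towers=[A/F; B; C/H/E; D; G] holding=-
       stack(F, E) → towers=[A; B; C/H/E/F; D; G] holding=-
       stack(F, B) → towers=[A; B/F; C/H/E; D; G] holding=-
       stack(F, D) → towers=[A; B; C/H/E; D/F; G] holding=-  ← match

stack(F, D)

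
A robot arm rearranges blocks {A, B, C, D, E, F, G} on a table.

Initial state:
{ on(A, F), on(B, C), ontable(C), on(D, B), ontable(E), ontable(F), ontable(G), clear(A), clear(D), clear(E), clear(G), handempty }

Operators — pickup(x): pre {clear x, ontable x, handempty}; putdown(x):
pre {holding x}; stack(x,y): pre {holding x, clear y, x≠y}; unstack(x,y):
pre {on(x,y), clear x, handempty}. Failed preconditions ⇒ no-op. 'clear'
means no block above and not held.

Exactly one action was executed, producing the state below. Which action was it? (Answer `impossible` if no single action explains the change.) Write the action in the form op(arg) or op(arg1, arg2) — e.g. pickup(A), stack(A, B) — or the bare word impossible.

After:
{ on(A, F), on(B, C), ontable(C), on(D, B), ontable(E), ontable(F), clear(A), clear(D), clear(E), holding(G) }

pickup(G)

target: towers=[C/B/D; E; F/A] holding=G
         pickup(G) → towers=[C/B/D; E; F/A] holding=G  ← match
     unstack(D, B) → towers=[C/B; E; F/A; G] holding=D
     unstack(A, F) → towers=[C/B/D; E; F; G] holding=A
         pickup(E) → towers=[C/B/D; F/A; G] holding=E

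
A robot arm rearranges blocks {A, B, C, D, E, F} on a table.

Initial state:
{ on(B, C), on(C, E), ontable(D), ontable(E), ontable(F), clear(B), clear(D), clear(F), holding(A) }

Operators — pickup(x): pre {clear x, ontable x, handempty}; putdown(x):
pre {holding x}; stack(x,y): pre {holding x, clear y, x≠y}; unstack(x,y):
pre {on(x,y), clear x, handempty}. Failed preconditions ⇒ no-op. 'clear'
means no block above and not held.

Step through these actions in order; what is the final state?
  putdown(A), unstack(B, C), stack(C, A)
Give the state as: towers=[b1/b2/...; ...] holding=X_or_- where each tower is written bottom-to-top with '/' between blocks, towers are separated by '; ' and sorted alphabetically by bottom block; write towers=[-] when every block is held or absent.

step 1 (putdown(A)): towers=[A; D; E/C/B; F] holding=-
step 2 (unstack(B, C)): towers=[A; D; E/C; F] holding=B
step 3 (stack(C, A)) [no-op]: towers=[A; D; E/C; F] holding=B

towers=[A; D; E/C; F] holding=B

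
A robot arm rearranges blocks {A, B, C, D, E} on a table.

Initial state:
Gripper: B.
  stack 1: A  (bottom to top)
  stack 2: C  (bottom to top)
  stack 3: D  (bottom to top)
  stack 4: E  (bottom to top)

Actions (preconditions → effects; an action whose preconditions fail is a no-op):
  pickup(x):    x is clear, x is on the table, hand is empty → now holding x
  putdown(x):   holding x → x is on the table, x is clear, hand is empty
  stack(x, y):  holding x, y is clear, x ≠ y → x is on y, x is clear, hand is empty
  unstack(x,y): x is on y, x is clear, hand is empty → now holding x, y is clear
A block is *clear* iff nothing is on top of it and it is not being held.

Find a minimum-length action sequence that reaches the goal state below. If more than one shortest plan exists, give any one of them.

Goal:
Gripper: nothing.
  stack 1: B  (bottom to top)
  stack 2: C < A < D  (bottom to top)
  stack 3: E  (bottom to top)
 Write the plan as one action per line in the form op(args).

step 1 (putdown(B)): towers=[A; B; C; D; E] holding=-
step 2 (pickup(A)): towers=[B; C; D; E] holding=A
step 3 (stack(A, C)): towers=[B; C/A; D; E] holding=-
step 4 (pickup(D)): towers=[B; C/A; E] holding=D
step 5 (stack(D, A)): towers=[B; C/A/D; E] holding=-
goal check: towers=[B; C/A/D; E] holding=- — reached (length 5, optimal by BFS)

putdown(B)
pickup(A)
stack(A, C)
pickup(D)
stack(D, A)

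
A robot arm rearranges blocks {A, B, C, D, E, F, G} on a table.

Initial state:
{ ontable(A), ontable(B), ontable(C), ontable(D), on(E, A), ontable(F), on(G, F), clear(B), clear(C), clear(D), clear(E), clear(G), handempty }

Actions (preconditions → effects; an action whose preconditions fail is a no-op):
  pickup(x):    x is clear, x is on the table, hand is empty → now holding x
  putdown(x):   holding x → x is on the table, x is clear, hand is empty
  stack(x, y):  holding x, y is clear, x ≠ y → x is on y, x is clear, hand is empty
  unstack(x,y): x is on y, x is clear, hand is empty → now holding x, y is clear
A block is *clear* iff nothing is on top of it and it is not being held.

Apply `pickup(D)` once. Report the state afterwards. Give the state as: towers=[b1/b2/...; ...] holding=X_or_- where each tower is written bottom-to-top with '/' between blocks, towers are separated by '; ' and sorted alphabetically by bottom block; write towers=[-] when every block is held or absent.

towers=[A/E; B; C; F/G] holding=D

before: towers=[A/E; B; C; D; F/G] holding=-
pre[pickup(D)]: clear(D) ok, ontable(D) ok, handempty ok
all met → apply pickup(D)
after:  towers=[A/E; B; C; F/G] holding=D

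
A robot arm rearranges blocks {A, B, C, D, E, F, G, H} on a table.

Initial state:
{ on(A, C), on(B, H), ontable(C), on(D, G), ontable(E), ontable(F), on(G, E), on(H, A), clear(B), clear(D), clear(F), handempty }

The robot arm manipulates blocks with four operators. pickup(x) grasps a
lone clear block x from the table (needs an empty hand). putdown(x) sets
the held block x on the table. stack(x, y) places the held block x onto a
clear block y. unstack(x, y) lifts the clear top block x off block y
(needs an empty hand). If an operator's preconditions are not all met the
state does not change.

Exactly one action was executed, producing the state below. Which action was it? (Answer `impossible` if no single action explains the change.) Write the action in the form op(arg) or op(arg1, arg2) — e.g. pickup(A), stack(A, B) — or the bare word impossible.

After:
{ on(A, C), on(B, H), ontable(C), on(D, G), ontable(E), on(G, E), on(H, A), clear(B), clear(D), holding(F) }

target: towers=[C/A/H/B; E/G/D] holding=F
     unstack(B, H) → towers=[C/A/H; E/G/D; F] holding=B
         pickup(F) → towers=[C/A/H/B; E/G/D] holding=F  ← match
     unstack(D, G) → towers=[C/A/H/B; E/G; F] holding=D

pickup(F)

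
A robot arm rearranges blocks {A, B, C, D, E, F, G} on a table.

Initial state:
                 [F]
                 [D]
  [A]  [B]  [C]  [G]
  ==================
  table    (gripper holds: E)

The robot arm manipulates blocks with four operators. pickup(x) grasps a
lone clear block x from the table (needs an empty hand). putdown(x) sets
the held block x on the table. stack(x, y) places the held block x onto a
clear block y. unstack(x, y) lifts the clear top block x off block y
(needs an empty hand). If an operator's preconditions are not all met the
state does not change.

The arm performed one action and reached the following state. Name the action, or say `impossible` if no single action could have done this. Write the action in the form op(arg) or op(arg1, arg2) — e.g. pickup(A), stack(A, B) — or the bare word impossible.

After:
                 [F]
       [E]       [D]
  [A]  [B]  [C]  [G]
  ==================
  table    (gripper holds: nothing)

target: towers=[A; B/E; C; G/D/F] holding=-
        putdown(E) → towers=[A; B; C; E; G/D/F] holding=-
       stack(E, B) → towers=[A; B/E; C; G/D/F] holding=-  ← match
       stack(E, F) → towers=[A; B; C; G/D/F/E] holding=-
       stack(E, A) → towers=[A/E; B; C; G/D/F] holding=-
       stack(E, C) → towers=[A; B; C/E; G/D/F] holding=-

stack(E, B)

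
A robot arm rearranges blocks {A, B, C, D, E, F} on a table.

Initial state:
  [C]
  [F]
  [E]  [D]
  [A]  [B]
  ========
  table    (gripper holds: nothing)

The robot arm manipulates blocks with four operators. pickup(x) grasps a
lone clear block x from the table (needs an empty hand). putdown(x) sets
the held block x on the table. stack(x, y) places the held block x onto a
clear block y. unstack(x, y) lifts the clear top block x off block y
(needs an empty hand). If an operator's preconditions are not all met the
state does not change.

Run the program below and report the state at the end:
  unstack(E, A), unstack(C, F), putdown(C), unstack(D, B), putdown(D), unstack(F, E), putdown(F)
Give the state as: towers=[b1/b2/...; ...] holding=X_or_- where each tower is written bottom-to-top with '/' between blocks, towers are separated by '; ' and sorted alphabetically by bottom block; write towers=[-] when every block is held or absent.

step 1 (unstack(E, A)) [no-op]: towers=[A/E/F/C; B/D] holding=-
step 2 (unstack(C, F)): towers=[A/E/F; B/D] holding=C
step 3 (putdown(C)): towers=[A/E/F; B/D; C] holding=-
step 4 (unstack(D, B)): towers=[A/E/F; B; C] holding=D
step 5 (putdown(D)): towers=[A/E/F; B; C; D] holding=-
step 6 (unstack(F, E)): towers=[A/E; B; C; D] holding=F
step 7 (putdown(F)): towers=[A/E; B; C; D; F] holding=-

towers=[A/E; B; C; D; F] holding=-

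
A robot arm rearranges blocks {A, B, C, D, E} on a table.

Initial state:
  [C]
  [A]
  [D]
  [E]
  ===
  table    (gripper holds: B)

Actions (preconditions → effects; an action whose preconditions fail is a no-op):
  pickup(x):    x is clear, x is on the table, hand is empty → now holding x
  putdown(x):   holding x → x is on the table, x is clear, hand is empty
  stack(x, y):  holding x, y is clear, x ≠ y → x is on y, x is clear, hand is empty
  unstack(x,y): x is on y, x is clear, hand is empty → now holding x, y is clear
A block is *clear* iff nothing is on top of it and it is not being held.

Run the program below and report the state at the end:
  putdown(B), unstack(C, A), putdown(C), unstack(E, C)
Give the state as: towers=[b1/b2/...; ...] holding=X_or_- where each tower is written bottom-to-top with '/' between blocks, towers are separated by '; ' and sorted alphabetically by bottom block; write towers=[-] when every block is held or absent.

towers=[B; C; E/D/A] holding=-

step 1 (putdown(B)): towers=[B; E/D/A/C] holding=-
step 2 (unstack(C, A)): towers=[B; E/D/A] holding=C
step 3 (putdown(C)): towers=[B; C; E/D/A] holding=-
step 4 (unstack(E, C)) [no-op]: towers=[B; C; E/D/A] holding=-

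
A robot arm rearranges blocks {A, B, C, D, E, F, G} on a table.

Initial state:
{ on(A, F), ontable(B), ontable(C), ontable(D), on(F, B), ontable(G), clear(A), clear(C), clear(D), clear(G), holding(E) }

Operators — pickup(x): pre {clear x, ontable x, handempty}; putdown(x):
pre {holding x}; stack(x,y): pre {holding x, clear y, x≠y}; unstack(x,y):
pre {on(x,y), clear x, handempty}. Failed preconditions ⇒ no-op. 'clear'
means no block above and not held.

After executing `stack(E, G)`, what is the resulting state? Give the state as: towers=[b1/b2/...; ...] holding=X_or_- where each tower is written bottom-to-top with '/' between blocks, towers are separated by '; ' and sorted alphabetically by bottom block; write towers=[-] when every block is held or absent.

towers=[B/F/A; C; D; G/E] holding=-

before: towers=[B/F/A; C; D; G] holding=E
pre[stack(E, G)]: holding(E) yes, clear(G) yes, E≠G yes
all met → apply stack(E, G)
after:  towers=[B/F/A; C; D; G/E] holding=-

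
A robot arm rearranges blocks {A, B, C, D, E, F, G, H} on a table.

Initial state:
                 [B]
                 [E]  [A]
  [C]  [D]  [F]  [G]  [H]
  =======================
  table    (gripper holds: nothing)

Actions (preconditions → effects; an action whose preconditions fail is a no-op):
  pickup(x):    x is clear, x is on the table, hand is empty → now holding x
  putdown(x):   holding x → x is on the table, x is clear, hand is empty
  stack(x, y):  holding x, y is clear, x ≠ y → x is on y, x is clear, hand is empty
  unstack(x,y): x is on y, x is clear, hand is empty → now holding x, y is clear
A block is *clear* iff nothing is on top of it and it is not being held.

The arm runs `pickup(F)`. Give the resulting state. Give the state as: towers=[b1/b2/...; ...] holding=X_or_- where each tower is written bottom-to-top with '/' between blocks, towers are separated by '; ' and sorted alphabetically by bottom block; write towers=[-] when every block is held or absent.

before: towers=[C; D; F; G/E/B; H/A] holding=-
pre[pickup(F)]: clear(F) ✓, ontable(F) ✓, handempty ✓
all met → apply pickup(F)
after:  towers=[C; D; G/E/B; H/A] holding=F

towers=[C; D; G/E/B; H/A] holding=F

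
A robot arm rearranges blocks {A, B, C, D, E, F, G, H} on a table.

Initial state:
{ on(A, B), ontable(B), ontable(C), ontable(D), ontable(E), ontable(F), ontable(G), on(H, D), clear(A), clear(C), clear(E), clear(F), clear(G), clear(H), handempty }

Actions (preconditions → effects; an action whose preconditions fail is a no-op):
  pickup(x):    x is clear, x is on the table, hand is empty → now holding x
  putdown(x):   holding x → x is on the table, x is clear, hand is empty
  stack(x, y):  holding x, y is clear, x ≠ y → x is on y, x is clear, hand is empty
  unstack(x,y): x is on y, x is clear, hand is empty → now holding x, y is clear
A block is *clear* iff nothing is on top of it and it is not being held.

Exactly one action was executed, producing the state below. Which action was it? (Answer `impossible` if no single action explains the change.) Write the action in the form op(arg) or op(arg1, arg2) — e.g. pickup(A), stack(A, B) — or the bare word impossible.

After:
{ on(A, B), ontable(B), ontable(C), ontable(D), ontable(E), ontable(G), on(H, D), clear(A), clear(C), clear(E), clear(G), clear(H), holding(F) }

pickup(F)

target: towers=[B/A; C; D/H; E; G] holding=F
         pickup(G) → towers=[B/A; C; D/H; E; F] holding=G
     unstack(A, B) → towers=[B; C; D/H; E; F; G] holding=A
         pickup(E) → towers=[B/A; C; D/H; F; G] holding=E
     unstack(H, D) → towers=[B/A; C; D; E; F; G] holding=H
         pickup(F) → towers=[B/A; C; D/H; E; G] holding=F  ← match
         pickup(C) → towers=[B/A; D/H; E; F; G] holding=C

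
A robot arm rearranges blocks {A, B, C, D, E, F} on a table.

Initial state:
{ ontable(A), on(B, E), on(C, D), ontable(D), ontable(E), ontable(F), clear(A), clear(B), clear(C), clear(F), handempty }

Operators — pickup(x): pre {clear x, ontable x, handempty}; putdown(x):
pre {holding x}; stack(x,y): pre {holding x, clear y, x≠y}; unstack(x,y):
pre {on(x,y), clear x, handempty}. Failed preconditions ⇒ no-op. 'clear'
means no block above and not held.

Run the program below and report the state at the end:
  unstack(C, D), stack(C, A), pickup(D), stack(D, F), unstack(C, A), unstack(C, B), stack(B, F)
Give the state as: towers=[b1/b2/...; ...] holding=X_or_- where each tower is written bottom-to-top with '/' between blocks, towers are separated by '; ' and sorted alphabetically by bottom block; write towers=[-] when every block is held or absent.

step 1 (unstack(C, D)): towers=[A; D; E/B; F] holding=C
step 2 (stack(C, A)): towers=[A/C; D; E/B; F] holding=-
step 3 (pickup(D)): towers=[A/C; E/B; F] holding=D
step 4 (stack(D, F)): towers=[A/C; E/B; F/D] holding=-
step 5 (unstack(C, A)): towers=[A; E/B; F/D] holding=C
step 6 (unstack(C, B)) [no-op]: towers=[A; E/B; F/D] holding=C
step 7 (stack(B, F)) [no-op]: towers=[A; E/B; F/D] holding=C

towers=[A; E/B; F/D] holding=C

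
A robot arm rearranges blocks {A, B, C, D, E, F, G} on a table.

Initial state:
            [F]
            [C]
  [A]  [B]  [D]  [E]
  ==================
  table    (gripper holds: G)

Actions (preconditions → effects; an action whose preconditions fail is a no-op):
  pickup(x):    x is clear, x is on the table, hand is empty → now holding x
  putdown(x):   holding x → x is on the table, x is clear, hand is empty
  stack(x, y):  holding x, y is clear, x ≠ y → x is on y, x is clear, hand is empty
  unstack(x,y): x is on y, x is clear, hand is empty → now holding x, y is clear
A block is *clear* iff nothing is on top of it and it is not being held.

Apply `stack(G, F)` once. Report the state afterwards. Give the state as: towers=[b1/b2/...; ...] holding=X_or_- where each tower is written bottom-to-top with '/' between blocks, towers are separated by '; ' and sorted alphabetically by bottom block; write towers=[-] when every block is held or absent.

towers=[A; B; D/C/F/G; E] holding=-

before: towers=[A; B; D/C/F; E] holding=G
pre[stack(G, F)]: holding(G) ok, clear(F) ok, G≠F ok
all met → apply stack(G, F)
after:  towers=[A; B; D/C/F/G; E] holding=-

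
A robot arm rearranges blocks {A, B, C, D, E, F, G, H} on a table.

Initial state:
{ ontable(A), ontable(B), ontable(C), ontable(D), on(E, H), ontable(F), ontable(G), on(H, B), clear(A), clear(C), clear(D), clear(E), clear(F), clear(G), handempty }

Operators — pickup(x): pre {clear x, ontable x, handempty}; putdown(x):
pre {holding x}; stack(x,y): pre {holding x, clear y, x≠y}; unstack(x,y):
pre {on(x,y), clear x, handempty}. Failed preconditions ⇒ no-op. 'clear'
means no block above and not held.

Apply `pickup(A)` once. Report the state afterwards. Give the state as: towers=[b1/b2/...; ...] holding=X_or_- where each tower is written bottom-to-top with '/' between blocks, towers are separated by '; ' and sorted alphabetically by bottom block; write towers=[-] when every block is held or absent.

before: towers=[A; B/H/E; C; D; F; G] holding=-
pre[pickup(A)]: clear(A) ✓, ontable(A) ✓, handempty ✓
all met → apply pickup(A)
after:  towers=[B/H/E; C; D; F; G] holding=A

towers=[B/H/E; C; D; F; G] holding=A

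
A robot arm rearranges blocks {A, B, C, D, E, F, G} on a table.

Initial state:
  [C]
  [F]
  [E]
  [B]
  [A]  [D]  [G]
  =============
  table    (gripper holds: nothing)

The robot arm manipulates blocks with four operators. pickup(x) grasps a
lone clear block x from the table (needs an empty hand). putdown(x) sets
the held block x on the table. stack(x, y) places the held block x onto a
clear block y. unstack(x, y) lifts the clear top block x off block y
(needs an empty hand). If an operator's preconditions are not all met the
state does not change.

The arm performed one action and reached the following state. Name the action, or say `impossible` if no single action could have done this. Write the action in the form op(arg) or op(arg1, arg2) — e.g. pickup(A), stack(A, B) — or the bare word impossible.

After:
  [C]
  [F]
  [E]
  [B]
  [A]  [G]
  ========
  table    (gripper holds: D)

pickup(D)

target: towers=[A/B/E/F/C; G] holding=D
         pickup(G) → towers=[A/B/E/F/C; D] holding=G
         pickup(D) → towers=[A/B/E/F/C; G] holding=D  ← match
     unstack(C, F) → towers=[A/B/E/F; D; G] holding=C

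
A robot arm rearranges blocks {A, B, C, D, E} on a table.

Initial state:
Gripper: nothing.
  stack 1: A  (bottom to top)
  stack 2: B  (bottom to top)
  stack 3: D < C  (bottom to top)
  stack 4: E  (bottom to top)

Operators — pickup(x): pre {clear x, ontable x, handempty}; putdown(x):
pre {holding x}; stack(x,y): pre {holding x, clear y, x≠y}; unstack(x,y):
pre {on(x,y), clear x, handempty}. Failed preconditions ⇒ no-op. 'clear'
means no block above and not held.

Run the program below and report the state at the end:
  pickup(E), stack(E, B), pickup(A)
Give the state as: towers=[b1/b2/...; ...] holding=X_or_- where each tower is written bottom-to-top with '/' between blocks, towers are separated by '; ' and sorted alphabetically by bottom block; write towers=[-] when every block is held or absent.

towers=[B/E; D/C] holding=A

step 1 (pickup(E)): towers=[A; B; D/C] holding=E
step 2 (stack(E, B)): towers=[A; B/E; D/C] holding=-
step 3 (pickup(A)): towers=[B/E; D/C] holding=A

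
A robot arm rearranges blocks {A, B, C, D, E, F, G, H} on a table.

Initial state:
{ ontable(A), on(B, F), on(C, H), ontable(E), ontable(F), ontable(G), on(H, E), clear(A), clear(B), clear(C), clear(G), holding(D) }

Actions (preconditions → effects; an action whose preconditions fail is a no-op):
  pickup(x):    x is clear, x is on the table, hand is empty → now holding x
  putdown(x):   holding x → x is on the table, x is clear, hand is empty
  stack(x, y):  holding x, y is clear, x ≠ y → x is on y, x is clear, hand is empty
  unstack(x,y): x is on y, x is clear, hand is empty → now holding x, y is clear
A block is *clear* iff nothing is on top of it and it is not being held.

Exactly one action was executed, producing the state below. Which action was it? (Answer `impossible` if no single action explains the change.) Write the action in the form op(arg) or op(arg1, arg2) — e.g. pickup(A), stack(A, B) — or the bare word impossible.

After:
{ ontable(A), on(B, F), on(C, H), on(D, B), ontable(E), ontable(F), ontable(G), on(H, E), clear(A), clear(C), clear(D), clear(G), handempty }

stack(D, B)

target: towers=[A; E/H/C; F/B/D; G] holding=-
        putdown(D) → towers=[A; D; E/H/C; F/B; G] holding=-
       stack(D, G) → towers=[A; E/H/C; F/B; G/D] holding=-
       stack(D, A) → towers=[A/D; E/H/C; F/B; G] holding=-
       stack(D, B) → towers=[A; E/H/C; F/B/D; G] holding=-  ← match
       stack(D, C) → towers=[A; E/H/C/D; F/B; G] holding=-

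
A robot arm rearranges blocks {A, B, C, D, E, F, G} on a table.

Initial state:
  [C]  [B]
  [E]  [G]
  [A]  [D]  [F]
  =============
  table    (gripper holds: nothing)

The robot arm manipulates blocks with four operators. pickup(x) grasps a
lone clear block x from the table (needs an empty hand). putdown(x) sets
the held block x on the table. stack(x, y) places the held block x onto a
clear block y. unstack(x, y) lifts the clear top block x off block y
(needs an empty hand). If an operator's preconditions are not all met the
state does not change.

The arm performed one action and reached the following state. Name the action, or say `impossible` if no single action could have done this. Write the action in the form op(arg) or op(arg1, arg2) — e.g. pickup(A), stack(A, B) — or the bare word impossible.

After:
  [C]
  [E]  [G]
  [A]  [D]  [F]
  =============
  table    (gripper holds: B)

unstack(B, G)

target: towers=[A/E/C; D/G; F] holding=B
     unstack(B, G) → towers=[A/E/C; D/G; F] holding=B  ← match
         pickup(F) → towers=[A/E/C; D/G/B] holding=F
     unstack(C, E) → towers=[A/E; D/G/B; F] holding=C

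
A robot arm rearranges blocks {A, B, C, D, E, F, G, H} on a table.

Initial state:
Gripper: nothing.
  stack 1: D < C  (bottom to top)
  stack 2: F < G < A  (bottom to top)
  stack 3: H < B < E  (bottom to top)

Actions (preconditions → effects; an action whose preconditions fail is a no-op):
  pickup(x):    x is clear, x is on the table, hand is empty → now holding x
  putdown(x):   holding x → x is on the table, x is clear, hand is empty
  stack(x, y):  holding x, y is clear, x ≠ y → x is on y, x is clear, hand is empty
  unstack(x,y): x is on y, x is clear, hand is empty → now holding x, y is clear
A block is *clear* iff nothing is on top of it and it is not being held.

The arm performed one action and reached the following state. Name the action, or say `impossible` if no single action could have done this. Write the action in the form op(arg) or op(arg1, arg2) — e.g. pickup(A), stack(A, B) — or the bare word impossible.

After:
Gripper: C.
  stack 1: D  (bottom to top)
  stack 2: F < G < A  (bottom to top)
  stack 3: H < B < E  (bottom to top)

unstack(C, D)

target: towers=[D; F/G/A; H/B/E] holding=C
     unstack(A, G) → towers=[D/C; F/G; H/B/E] holding=A
     unstack(E, B) → towers=[D/C; F/G/A; H/B] holding=E
     unstack(C, D) → towers=[D; F/G/A; H/B/E] holding=C  ← match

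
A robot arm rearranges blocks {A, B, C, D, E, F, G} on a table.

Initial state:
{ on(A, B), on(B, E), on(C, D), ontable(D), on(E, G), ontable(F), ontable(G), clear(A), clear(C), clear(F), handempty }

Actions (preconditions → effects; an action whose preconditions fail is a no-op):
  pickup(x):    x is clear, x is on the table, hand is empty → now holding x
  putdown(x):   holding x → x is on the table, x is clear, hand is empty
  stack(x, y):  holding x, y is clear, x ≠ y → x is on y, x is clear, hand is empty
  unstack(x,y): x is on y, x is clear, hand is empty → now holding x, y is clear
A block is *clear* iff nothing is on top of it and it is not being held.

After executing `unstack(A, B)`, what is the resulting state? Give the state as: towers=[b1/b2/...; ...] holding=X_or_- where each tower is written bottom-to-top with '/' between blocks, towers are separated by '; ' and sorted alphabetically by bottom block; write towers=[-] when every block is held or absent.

towers=[D/C; F; G/E/B] holding=A

before: towers=[D/C; F; G/E/B/A] holding=-
pre[unstack(A, B)]: on(A,B) ✓, clear(A) ✓, handempty ✓
all met → apply unstack(A, B)
after:  towers=[D/C; F; G/E/B] holding=A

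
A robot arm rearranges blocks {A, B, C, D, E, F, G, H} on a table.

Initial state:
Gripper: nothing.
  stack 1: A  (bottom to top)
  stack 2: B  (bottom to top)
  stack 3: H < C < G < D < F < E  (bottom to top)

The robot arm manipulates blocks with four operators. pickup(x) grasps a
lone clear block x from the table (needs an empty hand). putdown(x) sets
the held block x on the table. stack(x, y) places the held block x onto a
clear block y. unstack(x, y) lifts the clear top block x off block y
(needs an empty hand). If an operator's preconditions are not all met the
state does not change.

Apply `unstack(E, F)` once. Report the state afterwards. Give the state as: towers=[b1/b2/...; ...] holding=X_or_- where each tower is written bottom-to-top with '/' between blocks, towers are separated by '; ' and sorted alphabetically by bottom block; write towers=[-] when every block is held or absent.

before: towers=[A; B; H/C/G/D/F/E] holding=-
pre[unstack(E, F)]: on(E,F) ✓, clear(E) ✓, handempty ✓
all met → apply unstack(E, F)
after:  towers=[A; B; H/C/G/D/F] holding=E

towers=[A; B; H/C/G/D/F] holding=E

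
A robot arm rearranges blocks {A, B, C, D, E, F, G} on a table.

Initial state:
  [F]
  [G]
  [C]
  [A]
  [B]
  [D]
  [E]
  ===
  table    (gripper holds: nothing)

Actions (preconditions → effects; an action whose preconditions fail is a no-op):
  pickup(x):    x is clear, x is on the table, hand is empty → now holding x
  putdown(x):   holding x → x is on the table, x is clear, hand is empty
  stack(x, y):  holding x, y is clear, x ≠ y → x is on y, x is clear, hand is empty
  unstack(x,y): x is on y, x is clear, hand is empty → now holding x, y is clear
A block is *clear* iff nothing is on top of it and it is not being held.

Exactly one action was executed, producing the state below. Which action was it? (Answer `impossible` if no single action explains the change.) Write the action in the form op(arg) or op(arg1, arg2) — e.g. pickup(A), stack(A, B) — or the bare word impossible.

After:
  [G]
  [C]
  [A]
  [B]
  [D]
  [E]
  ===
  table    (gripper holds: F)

unstack(F, G)

target: towers=[E/D/B/A/C/G] holding=F
     unstack(F, G) → towers=[E/D/B/A/C/G] holding=F  ← match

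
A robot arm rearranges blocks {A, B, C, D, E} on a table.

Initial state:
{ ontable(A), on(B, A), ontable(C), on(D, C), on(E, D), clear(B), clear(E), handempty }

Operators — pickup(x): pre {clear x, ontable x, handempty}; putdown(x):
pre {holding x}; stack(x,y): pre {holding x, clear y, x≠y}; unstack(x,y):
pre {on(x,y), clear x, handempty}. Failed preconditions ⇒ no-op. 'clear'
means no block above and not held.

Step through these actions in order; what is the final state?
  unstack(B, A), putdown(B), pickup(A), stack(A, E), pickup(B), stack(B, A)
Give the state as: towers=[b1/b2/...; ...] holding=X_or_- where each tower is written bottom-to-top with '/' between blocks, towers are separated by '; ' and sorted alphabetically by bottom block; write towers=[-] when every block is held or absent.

step 1 (unstack(B, A)): towers=[A; C/D/E] holding=B
step 2 (putdown(B)): towers=[A; B; C/D/E] holding=-
step 3 (pickup(A)): towers=[B; C/D/E] holding=A
step 4 (stack(A, E)): towers=[B; C/D/E/A] holding=-
step 5 (pickup(B)): towers=[C/D/E/A] holding=B
step 6 (stack(B, A)): towers=[C/D/E/A/B] holding=-

towers=[C/D/E/A/B] holding=-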